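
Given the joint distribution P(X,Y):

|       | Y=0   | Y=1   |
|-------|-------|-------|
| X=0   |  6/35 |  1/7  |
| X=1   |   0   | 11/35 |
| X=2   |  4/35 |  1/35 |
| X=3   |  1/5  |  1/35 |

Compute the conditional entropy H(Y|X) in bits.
0.5398 bits

H(Y|X) = H(X,Y) - H(X)

H(X,Y) = -Σ_{x,y} P(x,y) log₂ P(x,y). Per-cell terms -P(x,y)·log₂P(x,y):
  X=0: 0.43617, 0.40105
  X=1: 0.00000, 0.52481
  X=2: 0.35763, 0.14655
  X=3: 0.46439, 0.14655
  (cells with P = 0 contribute 0)
Sum of the 8 terms: H(X,Y) = 2.47715 bits

Marginal of X (row sums):
  P(X=0) = 6/35 + 1/7 = 11/35
  P(X=1) = 0 + 11/35 = 11/35
  P(X=2) = 4/35 + 1/35 = 1/7
  P(X=3) = 1/5 + 1/35 = 8/35
H(X) = -[(11/35)·log₂(11/35) + (11/35)·log₂(11/35) + (1/7)·log₂(1/7) + (8/35)·log₂(8/35)]
  = 0.52481 + 0.52481 + 0.40105 + 0.48669 = 1.93736 bits

H(Y|X) = H(X,Y) - H(X) = 2.47715 - 1.93736 = 0.5398 bits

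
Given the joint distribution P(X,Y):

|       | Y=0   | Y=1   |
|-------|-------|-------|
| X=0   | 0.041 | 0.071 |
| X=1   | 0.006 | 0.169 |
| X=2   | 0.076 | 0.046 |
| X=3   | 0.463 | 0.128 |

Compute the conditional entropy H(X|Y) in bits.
1.3400 bits

H(X|Y) = H(X,Y) - H(Y)

H(X,Y) = -Σ_{x,y} P(x,y) log₂ P(x,y). Per-cell terms -P(x,y)·log₂P(x,y):
  X=0: 0.188938, 0.270939
  X=1: 0.044285, 0.433469
  X=2: 0.282557, 0.204342
  X=3: 0.514354, 0.379620
Sum of the 8 terms: H(X,Y) = 2.318504 bits

Marginal of Y (column sums):
  P(Y=0) = 0.041 + 0.006 + 0.076 + 0.463 = 0.586
  P(Y=1) = 0.071 + 0.169 + 0.046 + 0.128 = 0.414
H(Y) = -[0.586·log₂(0.586) + 0.414·log₂(0.414)]
  = 0.451822 + 0.526731 = 0.978553 bits

H(X|Y) = H(X,Y) - H(Y) = 2.318504 - 0.978553 = 1.3400 bits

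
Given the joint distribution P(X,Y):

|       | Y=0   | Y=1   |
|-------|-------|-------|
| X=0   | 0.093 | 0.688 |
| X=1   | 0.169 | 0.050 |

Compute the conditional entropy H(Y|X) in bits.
0.5811 bits

H(Y|X) = H(X,Y) - H(X)

H(X,Y) = -Σ_{x,y} P(x,y) log₂ P(x,y). Per-cell terms -P(x,y)·log₂P(x,y):
  X=0: 0.31868, 0.37119
  X=1: 0.43347, 0.21610
Sum of the 4 terms: H(X,Y) = 1.3394 bits

Marginal of X (row sums):
  P(X=0) = 0.093 + 0.688 = 0.781
  P(X=1) = 0.169 + 0.050 = 0.219
H(X) = -[0.781·log₂(0.781) + 0.219·log₂(0.219)]
  = 0.27851 + 0.47983 = 0.7583 bits

H(Y|X) = H(X,Y) - H(X) = 1.3394 - 0.7583 = 0.5811 bits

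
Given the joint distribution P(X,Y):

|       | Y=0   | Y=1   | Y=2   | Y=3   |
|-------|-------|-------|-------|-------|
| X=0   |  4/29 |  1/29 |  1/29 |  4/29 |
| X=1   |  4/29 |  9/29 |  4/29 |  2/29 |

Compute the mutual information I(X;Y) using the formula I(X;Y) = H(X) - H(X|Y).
0.1773 bits

I(X;Y) = H(X) - H(X|Y)

Marginal of X (row sums):
  P(X=0) = 4/29 + 1/29 + 1/29 + 4/29 = 10/29
  P(X=1) = 4/29 + 9/29 + 4/29 + 2/29 = 19/29
H(X) = -[(10/29)·log₂(10/29) + (19/29)·log₂(19/29)]
  = 0.52967 + 0.39969 = 0.92936 bits

Marginal of Y (column sums):
  P(Y=0) = 4/29 + 4/29 = 8/29
  P(Y=1) = 1/29 + 9/29 = 10/29
  P(Y=2) = 1/29 + 4/29 = 5/29
  P(Y=3) = 4/29 + 2/29 = 6/29
H(X|Y) = Σ_y P(y)·H(X|Y=y):
  Y=0: P(Y=0) = 8/29, P(X|Y=0) = (1/2, 1/2) → H(X|Y=0) = 1.00000
  Y=1: P(Y=1) = 10/29, P(X|Y=1) = (1/10, 9/10) → H(X|Y=1) = 0.46900
  Y=2: P(Y=2) = 5/29, P(X|Y=2) = (1/5, 4/5) → H(X|Y=2) = 0.72193
  Y=3: P(Y=3) = 6/29, P(X|Y=3) = (2/3, 1/3) → H(X|Y=3) = 0.91830
H(X|Y) = (8/29)·1.00000 + (10/29)·0.46900 + (5/29)·0.72193 + (6/29)·0.91830 = 0.75205 bits

I(X;Y) = H(X) - H(X|Y) = 0.92936 - 0.75205 = 0.1773 bits

Cross-check via I(X;Y) = H(X) + H(Y) - H(X,Y): computing H(Y) from the column sums and H(X,Y) from the 8 cells in the same way gives H(Y) = 1.94975 bits and H(X,Y) = 2.70180 bits, so
I(X;Y) = 0.92936 + 1.94975 - 2.70180 = 0.1773 bits ✓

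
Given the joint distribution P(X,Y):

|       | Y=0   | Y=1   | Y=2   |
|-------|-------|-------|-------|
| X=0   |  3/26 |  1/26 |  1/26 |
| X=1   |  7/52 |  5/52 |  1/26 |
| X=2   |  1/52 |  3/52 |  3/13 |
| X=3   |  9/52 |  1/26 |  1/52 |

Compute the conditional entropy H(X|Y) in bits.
1.6437 bits

H(X|Y) = H(X,Y) - H(Y)

H(X,Y) = -Σ_{x,y} P(x,y) log₂ P(x,y). Per-cell terms -P(x,y)·log₂P(x,y):
  X=0: 0.359478, 0.180786, 0.180786
  X=1: 0.389454, 0.324857, 0.180786
  X=2: 0.109624, 0.237431, 0.488187
  X=3: 0.437974, 0.180786, 0.109624
Sum of the 12 terms: H(X,Y) = 3.17977 bits

Marginal of Y (column sums):
  P(Y=0) = 3/26 + 7/52 + 1/52 + 9/52 = 23/52
  P(Y=1) = 1/26 + 5/52 + 3/52 + 1/26 = 3/13
  P(Y=2) = 1/26 + 1/26 + 3/13 + 1/52 = 17/52
H(Y) = -[(23/52)·log₂(23/52) + (3/13)·log₂(3/13) + (17/52)·log₂(17/52)]
  = 0.520542 + 0.488187 + 0.527319 = 1.53605 bits

H(X|Y) = H(X,Y) - H(Y) = 3.17977 - 1.53605 = 1.6437 bits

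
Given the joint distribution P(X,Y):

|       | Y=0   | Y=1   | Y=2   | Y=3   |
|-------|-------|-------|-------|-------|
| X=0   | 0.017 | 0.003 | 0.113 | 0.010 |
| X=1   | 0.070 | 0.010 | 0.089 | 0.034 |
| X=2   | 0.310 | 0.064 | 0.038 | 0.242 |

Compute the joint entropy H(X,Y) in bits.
2.8107 bits

H(X,Y) = -Σ_{x,y} P(x,y) log₂ P(x,y). Per-cell terms -P(x,y)·log₂P(x,y):
  X=0: 0.0999, 0.0251, 0.3555, 0.0664
  X=1: 0.2686, 0.0664, 0.3106, 0.1659
  X=2: 0.5238, 0.2538, 0.1793, 0.4954
Sum of the 12 terms: H(X,Y) = 2.8107 bits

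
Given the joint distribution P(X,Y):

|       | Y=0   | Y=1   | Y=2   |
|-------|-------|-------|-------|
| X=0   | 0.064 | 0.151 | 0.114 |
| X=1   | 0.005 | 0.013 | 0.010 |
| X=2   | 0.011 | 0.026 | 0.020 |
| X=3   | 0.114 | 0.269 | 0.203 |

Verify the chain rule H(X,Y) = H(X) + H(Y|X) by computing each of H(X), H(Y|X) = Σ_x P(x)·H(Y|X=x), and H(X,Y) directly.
H(X) = 1.3595 bits, H(Y|X) = 1.5045 bits, H(X,Y) = 2.8640 bits

Marginal of X (row sums):
  P(X=0) = 0.064 + 0.151 + 0.114 = 0.329
  P(X=1) = 0.005 + 0.013 + 0.010 = 0.028
  P(X=2) = 0.011 + 0.026 + 0.020 = 0.057
  P(X=3) = 0.114 + 0.269 + 0.203 = 0.586
H(X) = -[0.329·log₂(0.329) + 0.028·log₂(0.028) + 0.057·log₂(0.057) + 0.586·log₂(0.586)]
  = 0.52766 + 0.14444 + 0.23557 + 0.45182 = 1.3595 bits

H(Y|X) = Σ_x P(x)·H(Y|X=x):
  X=0: P(X=0) = 0.329, P(Y|X=0) = (64/329, 151/329, 114/329) → H(Y|X=0) = 1.50496
  X=1: P(X=1) = 0.028, P(Y|X=1) = (5/28, 13/28, 5/14) → H(Y|X=1) = 1.48826
  X=2: P(X=2) = 0.057, P(Y|X=2) = (11/57, 26/57, 20/57) → H(Y|X=2) = 1.50475
  X=3: P(X=3) = 0.586, P(Y|X=3) = (57/293, 269/586, 203/586) → H(Y|X=3) = 1.50493
H(Y|X) = 0.329·1.50496 + 0.028·1.48826 + 0.057·1.50475 + 0.586·1.50493 = 1.5045 bits

H(X,Y) = -Σ_{x,y} P(x,y) log₂ P(x,y). Per-cell terms -P(x,y)·log₂P(x,y):
  X=0: 0.25381, 0.41183, 0.35715
  X=1: 0.03822, 0.08145, 0.06644
  X=2: 0.07157, 0.13690, 0.11288
  X=3: 0.35715, 0.50957, 0.46699
Sum of the 12 terms: H(X,Y) = 2.8640 bits

Chain rule check:
  H(X) + H(Y|X) = 1.3595 + 1.5045 = 2.8640 bits
  H(X,Y) = 2.8640 bits
✓ Chain rule verified.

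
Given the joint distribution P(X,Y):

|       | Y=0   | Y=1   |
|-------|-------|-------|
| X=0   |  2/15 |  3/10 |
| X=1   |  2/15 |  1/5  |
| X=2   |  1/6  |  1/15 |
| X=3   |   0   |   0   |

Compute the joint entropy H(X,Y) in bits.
2.4519 bits

H(X,Y) = -Σ_{x,y} P(x,y) log₂ P(x,y). Per-cell terms -P(x,y)·log₂P(x,y):
  X=0: 0.387585, 0.521090
  X=1: 0.387585, 0.464386
  X=2: 0.430827, 0.260459
  X=3: 0.000000, 0.000000
  (cells with P = 0 contribute 0)
Sum of the 8 terms: H(X,Y) = 2.4519 bits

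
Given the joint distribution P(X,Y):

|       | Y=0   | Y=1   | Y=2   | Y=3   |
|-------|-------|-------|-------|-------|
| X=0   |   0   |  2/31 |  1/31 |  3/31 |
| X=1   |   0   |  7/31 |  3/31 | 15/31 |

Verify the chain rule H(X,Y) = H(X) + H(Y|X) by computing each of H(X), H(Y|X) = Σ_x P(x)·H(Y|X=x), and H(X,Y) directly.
H(X) = 0.7088 bits, H(Y|X) = 1.3497 bits, H(X,Y) = 2.0586 bits

Marginal of X (row sums):
  P(X=0) = 0 + 2/31 + 1/31 + 3/31 = 6/31
  P(X=1) = 0 + 7/31 + 3/31 + 15/31 = 25/31
H(X) = -[(6/31)·log₂(6/31) + (25/31)·log₂(25/31)]
  = 0.458561 + 0.250274 = 0.7088 bits

H(Y|X) = Σ_x P(x)·H(Y|X=x):
  X=0: P(X=0) = 6/31, P(Y|X=0) = (0, 1/3, 1/6, 1/2) → H(Y|X=0) = 1.459148
  X=1: P(X=1) = 25/31, P(Y|X=1) = (0, 7/25, 3/25, 3/5) → H(Y|X=1) = 1.323467
H(Y|X) = (6/31)·1.459148 + (25/31)·1.323467 = 1.3497 bits

H(X,Y) = -Σ_{x,y} P(x,y) log₂ P(x,y). Per-cell terms -P(x,y)·log₂P(x,y):
  X=0: 0.000000, 0.255109, 0.159813, 0.326055
  X=1: 0.000000, 0.484771, 0.326055, 0.506761
  (cells with P = 0 contribute 0)
Sum of the 8 terms: H(X,Y) = 2.0586 bits

Chain rule check:
  H(X) + H(Y|X) = 0.7088 + 1.3497 = 2.0585 bits
  H(X,Y) = 2.0586 bits
✓ Chain rule verified (Δ = 0.0001 is 4-dp rounding noise: each of the three values was rounded independently).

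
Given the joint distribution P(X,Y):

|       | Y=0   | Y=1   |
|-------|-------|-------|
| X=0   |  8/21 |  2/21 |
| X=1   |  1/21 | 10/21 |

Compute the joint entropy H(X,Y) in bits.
1.5724 bits

H(X,Y) = -Σ_{x,y} P(x,y) log₂ P(x,y). Per-cell terms -P(x,y)·log₂P(x,y):
  X=0: 0.5304, 0.3231
  X=1: 0.2092, 0.5097
Sum of the 4 terms: H(X,Y) = 1.5724 bits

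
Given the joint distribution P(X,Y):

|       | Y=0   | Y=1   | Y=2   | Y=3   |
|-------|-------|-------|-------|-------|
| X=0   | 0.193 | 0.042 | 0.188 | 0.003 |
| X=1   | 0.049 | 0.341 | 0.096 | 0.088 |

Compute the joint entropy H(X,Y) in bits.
2.5042 bits

H(X,Y) = -Σ_{x,y} P(x,y) log₂ P(x,y). Per-cell terms -P(x,y)·log₂P(x,y):
  X=0: 0.45805, 0.19209, 0.45330, 0.02514
  X=1: 0.21320, 0.52929, 0.32456, 0.30856
Sum of the 8 terms: H(X,Y) = 2.5042 bits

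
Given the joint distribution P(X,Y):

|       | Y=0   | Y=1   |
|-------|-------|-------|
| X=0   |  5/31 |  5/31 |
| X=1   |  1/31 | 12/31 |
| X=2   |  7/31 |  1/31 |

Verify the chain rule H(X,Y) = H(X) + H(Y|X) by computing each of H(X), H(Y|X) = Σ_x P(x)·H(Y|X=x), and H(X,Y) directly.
H(X) = 1.5566 bits, H(Y|X) = 0.6269 bits, H(X,Y) = 2.1835 bits

Marginal of X (row sums):
  P(X=0) = 5/31 + 5/31 = 10/31
  P(X=1) = 1/31 + 12/31 = 13/31
  P(X=2) = 7/31 + 1/31 = 8/31
H(X) = -[(10/31)·log₂(10/31) + (13/31)·log₂(13/31) + (8/31)·log₂(8/31)]
  = 0.52654 + 0.52577 + 0.50431 = 1.5566 bits

H(Y|X) = Σ_x P(x)·H(Y|X=x):
  X=0: P(X=0) = 10/31, P(Y|X=0) = (1/2, 1/2) → H(Y|X=0) = 1.00000
  X=1: P(X=1) = 13/31, P(Y|X=1) = (1/13, 12/13) → H(Y|X=1) = 0.39124
  X=2: P(X=2) = 8/31, P(Y|X=2) = (7/8, 1/8) → H(Y|X=2) = 0.54356
H(Y|X) = (10/31)·1.00000 + (13/31)·0.39124 + (8/31)·0.54356 = 0.6269 bits

H(X,Y) = -Σ_{x,y} P(x,y) log₂ P(x,y). Per-cell terms -P(x,y)·log₂P(x,y):
  X=0: 0.42456, 0.42456
  X=1: 0.15981, 0.53003
  X=2: 0.48477, 0.15981
Sum of the 6 terms: H(X,Y) = 2.1835 bits

Chain rule check:
  H(X) + H(Y|X) = 1.5566 + 0.6269 = 2.1835 bits
  H(X,Y) = 2.1835 bits
✓ Chain rule verified.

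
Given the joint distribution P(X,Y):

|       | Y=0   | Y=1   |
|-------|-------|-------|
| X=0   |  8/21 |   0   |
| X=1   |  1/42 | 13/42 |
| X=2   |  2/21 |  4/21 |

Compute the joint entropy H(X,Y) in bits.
1.9612 bits

H(X,Y) = -Σ_{x,y} P(x,y) log₂ P(x,y). Per-cell terms -P(x,y)·log₂P(x,y):
  X=0: 0.53041, 0.00000
  X=1: 0.12839, 0.52368
  X=2: 0.32308, 0.45568
  (cells with P = 0 contribute 0)
Sum of the 6 terms: H(X,Y) = 1.9612 bits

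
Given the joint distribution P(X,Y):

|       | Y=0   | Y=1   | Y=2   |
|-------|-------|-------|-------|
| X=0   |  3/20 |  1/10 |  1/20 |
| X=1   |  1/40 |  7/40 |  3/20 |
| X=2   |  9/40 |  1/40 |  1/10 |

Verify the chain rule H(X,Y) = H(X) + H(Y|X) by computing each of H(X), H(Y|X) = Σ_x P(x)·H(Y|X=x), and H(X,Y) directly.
H(X) = 1.5813 bits, H(Y|X) = 1.3106 bits, H(X,Y) = 2.8919 bits

Marginal of X (row sums):
  P(X=0) = 3/20 + 1/10 + 1/20 = 3/10
  P(X=1) = 1/40 + 7/40 + 3/20 = 7/20
  P(X=2) = 9/40 + 1/40 + 1/10 = 7/20
H(X) = -[(3/10)·log₂(3/10) + (7/20)·log₂(7/20) + (7/20)·log₂(7/20)]
  = 0.52109 + 0.53010 + 0.53010 = 1.5813 bits

H(Y|X) = Σ_x P(x)·H(Y|X=x):
  X=0: P(X=0) = 3/10, P(Y|X=0) = (1/2, 1/3, 1/6) → H(Y|X=0) = 1.45915
  X=1: P(X=1) = 7/20, P(Y|X=1) = (1/14, 1/2, 3/7) → H(Y|X=1) = 1.29584
  X=2: P(X=2) = 7/20, P(Y|X=2) = (9/14, 1/14, 2/7) → H(Y|X=2) = 1.19812
H(Y|X) = (3/10)·1.45915 + (7/20)·1.29584 + (7/20)·1.19812 = 1.3106 bits

H(X,Y) = -Σ_{x,y} P(x,y) log₂ P(x,y). Per-cell terms -P(x,y)·log₂P(x,y):
  X=0: 0.41054, 0.33219, 0.21610
  X=1: 0.13305, 0.44005, 0.41054
  X=2: 0.48420, 0.13305, 0.33219
Sum of the 9 terms: H(X,Y) = 2.8919 bits

Chain rule check:
  H(X) + H(Y|X) = 1.5813 + 1.3106 = 2.8919 bits
  H(X,Y) = 2.8919 bits
✓ Chain rule verified.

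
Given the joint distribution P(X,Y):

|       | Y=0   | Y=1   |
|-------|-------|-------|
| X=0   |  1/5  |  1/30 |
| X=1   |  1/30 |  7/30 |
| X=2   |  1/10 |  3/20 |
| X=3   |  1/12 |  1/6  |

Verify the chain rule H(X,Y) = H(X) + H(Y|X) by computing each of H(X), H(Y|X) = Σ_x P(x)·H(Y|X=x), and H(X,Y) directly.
H(X) = 1.9984 bits, H(Y|X) = 0.7553 bits, H(X,Y) = 2.7537 bits

Marginal of X (row sums):
  P(X=0) = 1/5 + 1/30 = 7/30
  P(X=1) = 1/30 + 7/30 = 4/15
  P(X=2) = 1/10 + 3/20 = 1/4
  P(X=3) = 1/12 + 1/6 = 1/4
H(X) = -[(7/30)·log₂(7/30) + (4/15)·log₂(4/15) + (1/4)·log₂(1/4) + (1/4)·log₂(1/4)]
  = 0.4899 + 0.5085 + 0.5000 + 0.5000 = 1.9984 bits

H(Y|X) = Σ_x P(x)·H(Y|X=x):
  X=0: P(X=0) = 7/30, P(Y|X=0) = (6/7, 1/7) → H(Y|X=0) = 0.5917
  X=1: P(X=1) = 4/15, P(Y|X=1) = (1/8, 7/8) → H(Y|X=1) = 0.5436
  X=2: P(X=2) = 1/4, P(Y|X=2) = (2/5, 3/5) → H(Y|X=2) = 0.9710
  X=3: P(X=3) = 1/4, P(Y|X=3) = (1/3, 2/3) → H(Y|X=3) = 0.9183
H(Y|X) = (7/30)·0.5917 + (4/15)·0.5436 + (1/4)·0.9710 + (1/4)·0.9183 = 0.7553 bits

H(X,Y) = -Σ_{x,y} P(x,y) log₂ P(x,y). Per-cell terms -P(x,y)·log₂P(x,y):
  X=0: 0.4644, 0.1636
  X=1: 0.1636, 0.4899
  X=2: 0.3322, 0.4105
  X=3: 0.2987, 0.4308
Sum of the 8 terms: H(X,Y) = 2.7537 bits

Chain rule check:
  H(X) + H(Y|X) = 1.9984 + 0.7553 = 2.7537 bits
  H(X,Y) = 2.7537 bits
✓ Chain rule verified.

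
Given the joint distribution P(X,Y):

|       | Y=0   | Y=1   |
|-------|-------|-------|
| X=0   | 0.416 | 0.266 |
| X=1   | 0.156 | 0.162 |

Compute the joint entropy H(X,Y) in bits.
1.8781 bits

H(X,Y) = -Σ_{x,y} P(x,y) log₂ P(x,y). Per-cell terms -P(x,y)·log₂P(x,y):
  X=0: 0.5264, 0.5082
  X=1: 0.4181, 0.4254
Sum of the 4 terms: H(X,Y) = 1.8781 bits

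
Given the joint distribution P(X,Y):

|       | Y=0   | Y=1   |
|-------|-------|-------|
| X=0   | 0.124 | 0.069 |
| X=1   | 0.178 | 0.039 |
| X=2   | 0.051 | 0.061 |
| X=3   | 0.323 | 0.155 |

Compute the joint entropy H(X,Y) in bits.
2.6740 bits

H(X,Y) = -Σ_{x,y} P(x,y) log₂ P(x,y). Per-cell terms -P(x,y)·log₂P(x,y):
  X=0: 0.37344, 0.26615
  X=1: 0.44323, 0.18253
  X=2: 0.21896, 0.24614
  X=3: 0.52662, 0.41690
Sum of the 8 terms: H(X,Y) = 2.6740 bits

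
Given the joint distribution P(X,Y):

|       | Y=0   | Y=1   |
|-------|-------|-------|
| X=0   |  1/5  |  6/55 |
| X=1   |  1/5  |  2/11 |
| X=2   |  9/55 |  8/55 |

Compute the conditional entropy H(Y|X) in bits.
0.9790 bits

H(Y|X) = H(X,Y) - H(X)

H(X,Y) = -Σ_{x,y} P(x,y) log₂ P(x,y). Per-cell terms -P(x,y)·log₂P(x,y):
  X=0: 0.46439, 0.34870
  X=1: 0.46439, 0.44717
  X=2: 0.42733, 0.40456
Sum of the 6 terms: H(X,Y) = 2.5565 bits

Marginal of X (row sums):
  P(X=0) = 1/5 + 6/55 = 17/55
  P(X=1) = 1/5 + 2/11 = 21/55
  P(X=2) = 9/55 + 8/55 = 17/55
H(X) = -[(17/55)·log₂(17/55) + (21/55)·log₂(21/55) + (17/55)·log₂(17/55)]
  = 0.52357 + 0.53036 + 0.52357 = 1.5775 bits

H(Y|X) = H(X,Y) - H(X) = 2.5565 - 1.5775 = 0.9790 bits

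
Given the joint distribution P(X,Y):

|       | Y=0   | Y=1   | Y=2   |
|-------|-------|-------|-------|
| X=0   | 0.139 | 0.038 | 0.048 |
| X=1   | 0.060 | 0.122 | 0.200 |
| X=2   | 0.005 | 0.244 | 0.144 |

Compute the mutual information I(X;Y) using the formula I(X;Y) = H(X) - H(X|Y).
0.2690 bits

I(X;Y) = H(X) - H(X|Y)

Marginal of X (row sums):
  P(X=0) = 0.139 + 0.038 + 0.048 = 0.225
  P(X=1) = 0.060 + 0.122 + 0.200 = 0.382
  P(X=2) = 0.005 + 0.244 + 0.144 = 0.393
H(X) = -[0.225·log₂(0.225) + 0.382·log₂(0.382) + 0.393·log₂(0.393)]
  = 0.4842 + 0.5304 + 0.5295 = 1.5441 bits

Marginal of Y (column sums):
  P(Y=0) = 0.139 + 0.060 + 0.005 = 0.204
  P(Y=1) = 0.038 + 0.122 + 0.244 = 0.404
  P(Y=2) = 0.048 + 0.200 + 0.144 = 0.392
H(X|Y) = Σ_y P(y)·H(X|Y=y):
  Y=0: P(Y=0) = 0.204, P(X|Y=0) = (139/204, 5/17, 5/204) → H(X|Y=0) = 1.0275
  Y=1: P(Y=1) = 0.404, P(X|Y=1) = (19/202, 61/202, 61/101) → H(X|Y=1) = 1.2818
  Y=2: P(Y=2) = 0.392, P(X|Y=2) = (6/49, 25/49, 18/49) → H(X|Y=2) = 1.3971
H(X|Y) = 0.204·1.0275 + 0.404·1.2818 + 0.392·1.3971 = 1.2751 bits

I(X;Y) = H(X) - H(X|Y) = 1.5441 - 1.2751 = 0.2690 bits

Cross-check via I(X;Y) = H(X) + H(Y) - H(X,Y): computing H(Y) from the column sums and H(X,Y) from the 9 cells in the same way gives H(Y) = 1.5257 bits and H(X,Y) = 2.8008 bits, so
I(X;Y) = 1.5441 + 1.5257 - 2.8008 = 0.2690 bits ✓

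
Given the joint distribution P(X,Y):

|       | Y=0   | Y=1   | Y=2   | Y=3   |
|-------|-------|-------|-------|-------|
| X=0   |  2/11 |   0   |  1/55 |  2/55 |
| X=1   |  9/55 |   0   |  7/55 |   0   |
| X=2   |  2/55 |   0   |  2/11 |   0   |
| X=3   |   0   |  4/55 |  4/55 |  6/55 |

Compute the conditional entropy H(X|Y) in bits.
1.3130 bits

H(X|Y) = H(X,Y) - H(Y)

H(X,Y) = -Σ_{x,y} P(x,y) log₂ P(x,y). Per-cell terms -P(x,y)·log₂P(x,y):
  X=0: 0.447169, 0.000000, 0.105116, 0.173868
  X=1: 0.427326, 0.000000, 0.378510, 0.000000
  X=2: 0.173868, 0.000000, 0.447169, 0.000000
  X=3: 0.000000, 0.275008, 0.275008, 0.348698
  (cells with P = 0 contribute 0)
Sum of the 16 terms: H(X,Y) = 3.05174 bits

Marginal of Y (column sums):
  P(Y=0) = 2/11 + 9/55 + 2/55 + 0 = 21/55
  P(Y=1) = 0 + 0 + 0 + 4/55 = 4/55
  P(Y=2) = 1/55 + 7/55 + 2/11 + 4/55 = 2/5
  P(Y=3) = 2/55 + 0 + 0 + 6/55 = 8/55
H(Y) = -[(21/55)·log₂(21/55) + (4/55)·log₂(4/55) + (2/5)·log₂(2/5) + (8/55)·log₂(8/55)]
  = 0.530362 + 0.275008 + 0.528771 + 0.404561 = 1.73870 bits

H(X|Y) = H(X,Y) - H(Y) = 3.05174 - 1.73870 = 1.3130 bits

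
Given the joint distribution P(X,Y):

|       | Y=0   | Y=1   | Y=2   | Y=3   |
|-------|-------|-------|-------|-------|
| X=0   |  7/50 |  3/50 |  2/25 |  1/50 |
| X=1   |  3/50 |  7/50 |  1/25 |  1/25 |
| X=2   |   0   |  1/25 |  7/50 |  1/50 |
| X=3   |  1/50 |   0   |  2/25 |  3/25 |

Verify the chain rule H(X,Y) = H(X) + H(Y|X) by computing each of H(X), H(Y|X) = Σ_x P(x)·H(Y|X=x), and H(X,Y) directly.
H(X) = 1.9803 bits, H(Y|X) = 1.5441 bits, H(X,Y) = 3.5244 bits

Marginal of X (row sums):
  P(X=0) = 7/50 + 3/50 + 2/25 + 1/50 = 3/10
  P(X=1) = 3/50 + 7/50 + 1/25 + 1/25 = 7/25
  P(X=2) = 0 + 1/25 + 7/50 + 1/50 = 1/5
  P(X=3) = 1/50 + 0 + 2/25 + 3/25 = 11/50
H(X) = -[(3/10)·log₂(3/10) + (7/25)·log₂(7/25) + (1/5)·log₂(1/5) + (11/50)·log₂(11/50)]
  = 0.52109 + 0.51422 + 0.46439 + 0.48057 = 1.9803 bits

H(Y|X) = Σ_x P(x)·H(Y|X=x):
  X=0: P(X=0) = 3/10, P(Y|X=0) = (7/15, 1/5, 4/15, 1/15) → H(Y|X=0) = 1.74647
  X=1: P(X=1) = 7/25, P(Y|X=1) = (3/14, 1/2, 1/7, 1/7) → H(Y|X=1) = 1.77833
  X=2: P(X=2) = 1/5, P(Y|X=2) = (0, 1/5, 7/10, 1/10) → H(Y|X=2) = 1.15678
  X=3: P(X=3) = 11/50, P(Y|X=3) = (1/11, 0, 4/11, 6/11) → H(Y|X=3) = 1.32218
H(Y|X) = (3/10)·1.74647 + (7/25)·1.77833 + (1/5)·1.15678 + (11/50)·1.32218 = 1.5441 bits

H(X,Y) = -Σ_{x,y} P(x,y) log₂ P(x,y). Per-cell terms -P(x,y)·log₂P(x,y):
  X=0: 0.39711, 0.24353, 0.29151, 0.11288
  X=1: 0.24353, 0.39711, 0.18575, 0.18575
  X=2: 0.00000, 0.18575, 0.39711, 0.11288
  X=3: 0.11288, 0.00000, 0.29151, 0.36707
  (cells with P = 0 contribute 0)
Sum of the 16 terms: H(X,Y) = 3.5244 bits

Chain rule check:
  H(X) + H(Y|X) = 1.9803 + 1.5441 = 3.5244 bits
  H(X,Y) = 3.5244 bits
✓ Chain rule verified.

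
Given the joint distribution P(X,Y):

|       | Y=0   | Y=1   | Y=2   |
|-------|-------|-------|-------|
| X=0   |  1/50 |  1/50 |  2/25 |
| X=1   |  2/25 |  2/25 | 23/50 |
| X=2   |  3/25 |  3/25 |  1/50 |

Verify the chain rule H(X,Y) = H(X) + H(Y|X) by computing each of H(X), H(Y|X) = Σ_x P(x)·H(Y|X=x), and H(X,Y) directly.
H(X) = 1.2999 bits, H(Y|X) = 1.1627 bits, H(X,Y) = 2.4626 bits

Marginal of X (row sums):
  P(X=0) = 1/50 + 1/50 + 2/25 = 3/25
  P(X=1) = 2/25 + 2/25 + 23/50 = 31/50
  P(X=2) = 3/25 + 3/25 + 1/50 = 13/50
H(X) = -[(3/25)·log₂(3/25) + (31/50)·log₂(31/50) + (13/50)·log₂(13/50)]
  = 0.367067 + 0.427589 + 0.505288 = 1.2999 bits

H(Y|X) = Σ_x P(x)·H(Y|X=x):
  X=0: P(X=0) = 3/25, P(Y|X=0) = (1/6, 1/6, 2/3) → H(Y|X=0) = 1.251629
  X=1: P(X=1) = 31/50, P(Y|X=1) = (4/31, 4/31, 23/31) → H(Y|X=1) = 1.081876
  X=2: P(X=2) = 13/50, P(Y|X=2) = (6/13, 6/13, 1/13) → H(Y|X=2) = 1.314320
H(Y|X) = (3/25)·1.251629 + (31/50)·1.081876 + (13/50)·1.314320 = 1.1627 bits

H(X,Y) = -Σ_{x,y} P(x,y) log₂ P(x,y). Per-cell terms -P(x,y)·log₂P(x,y):
  X=0: 0.112877, 0.112877, 0.291508
  X=1: 0.291508, 0.291508, 0.515335
  X=2: 0.367067, 0.367067, 0.112877
Sum of the 9 terms: H(X,Y) = 2.4626 bits

Chain rule check:
  H(X) + H(Y|X) = 1.2999 + 1.1627 = 2.4626 bits
  H(X,Y) = 2.4626 bits
✓ Chain rule verified.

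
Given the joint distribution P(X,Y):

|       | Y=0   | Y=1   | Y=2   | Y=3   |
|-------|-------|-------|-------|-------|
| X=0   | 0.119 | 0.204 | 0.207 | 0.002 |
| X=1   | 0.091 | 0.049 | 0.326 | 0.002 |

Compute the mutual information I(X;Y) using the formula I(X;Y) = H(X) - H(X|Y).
0.0927 bits

I(X;Y) = H(X) - H(X|Y)

Marginal of X (row sums):
  P(X=0) = 0.119 + 0.204 + 0.207 + 0.002 = 0.532
  P(X=1) = 0.091 + 0.049 + 0.326 + 0.002 = 0.468
H(X) = -[0.532·log₂(0.532) + 0.468·log₂(0.468)]
  = 0.484387 + 0.512656 = 0.99704 bits

Marginal of Y (column sums):
  P(Y=0) = 0.119 + 0.091 = 0.210
  P(Y=1) = 0.204 + 0.049 = 0.253
  P(Y=2) = 0.207 + 0.326 = 0.533
  P(Y=3) = 0.002 + 0.002 = 0.004
H(X|Y) = Σ_y P(y)·H(X|Y=y):
  Y=0: P(Y=0) = 0.210, P(X|Y=0) = (17/30, 13/30) → H(X|Y=0) = 0.987138
  Y=1: P(Y=1) = 0.253, P(X|Y=1) = (204/253, 49/253) → H(X|Y=1) = 0.709098
  Y=2: P(Y=2) = 0.533, P(X|Y=2) = (207/533, 326/533) → H(X|Y=2) = 0.963738
  Y=3: P(Y=3) = 0.004, P(X|Y=3) = (1/2, 1/2) → H(X|Y=3) = 1.000000
H(X|Y) = 0.210·0.987138 + 0.253·0.709098 + 0.533·0.963738 + 0.004·1.000000 = 0.90437 bits

I(X;Y) = H(X) - H(X|Y) = 0.99704 - 0.90437 = 0.0927 bits

Cross-check via I(X;Y) = H(X) + H(Y) - H(X,Y): computing H(Y) from the column sums and H(X,Y) from the 8 cells in the same way gives H(Y) = 1.49019 bits and H(X,Y) = 2.39456 bits, so
I(X;Y) = 0.99704 + 1.49019 - 2.39456 = 0.0927 bits ✓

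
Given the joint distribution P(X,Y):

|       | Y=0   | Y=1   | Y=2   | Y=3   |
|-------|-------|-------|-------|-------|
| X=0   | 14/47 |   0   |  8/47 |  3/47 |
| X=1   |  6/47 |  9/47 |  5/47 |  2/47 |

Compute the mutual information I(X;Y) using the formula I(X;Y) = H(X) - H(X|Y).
0.2529 bits

I(X;Y) = H(X) - H(X|Y)

Marginal of X (row sums):
  P(X=0) = 14/47 + 0 + 8/47 + 3/47 = 25/47
  P(X=1) = 6/47 + 9/47 + 5/47 + 2/47 = 22/47
H(X) = -[(25/47)·log₂(25/47) + (22/47)·log₂(22/47)]
  = 0.48443 + 0.51263 = 0.9971 bits

Marginal of Y (column sums):
  P(Y=0) = 14/47 + 6/47 = 20/47
  P(Y=1) = 0 + 9/47 = 9/47
  P(Y=2) = 8/47 + 5/47 = 13/47
  P(Y=3) = 3/47 + 2/47 = 5/47
H(X|Y) = Σ_y P(y)·H(X|Y=y):
  Y=0: P(Y=0) = 20/47, P(X|Y=0) = (7/10, 3/10) → H(X|Y=0) = 0.88129
  Y=1: P(Y=1) = 9/47, P(X|Y=1) = (0, 1) → H(X|Y=1) = 0.00000
  Y=2: P(Y=2) = 13/47, P(X|Y=2) = (8/13, 5/13) → H(X|Y=2) = 0.96124
  Y=3: P(Y=3) = 5/47, P(X|Y=3) = (3/5, 2/5) → H(X|Y=3) = 0.97095
H(X|Y) = (20/47)·0.88129 + (9/47)·0.00000 + (13/47)·0.96124 + (5/47)·0.97095 = 0.7442 bits

I(X;Y) = H(X) - H(X|Y) = 0.9971 - 0.7442 = 0.2529 bits

Cross-check via I(X;Y) = H(X) + H(Y) - H(X,Y): computing H(Y) from the column sums and H(X,Y) from the 8 cells in the same way gives H(Y) = 1.8379 bits and H(X,Y) = 2.5821 bits, so
I(X;Y) = 0.9971 + 1.8379 - 2.5821 = 0.2529 bits ✓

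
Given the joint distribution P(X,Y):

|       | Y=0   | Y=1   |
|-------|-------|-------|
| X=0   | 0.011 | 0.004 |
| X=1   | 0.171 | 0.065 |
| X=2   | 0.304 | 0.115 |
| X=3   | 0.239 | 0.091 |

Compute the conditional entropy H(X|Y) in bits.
1.6362 bits

H(X|Y) = H(X,Y) - H(Y)

H(X,Y) = -Σ_{x,y} P(x,y) log₂ P(x,y). Per-cell terms -P(x,y)·log₂P(x,y):
  X=0: 0.07157, 0.03186
  X=1: 0.43570, 0.25632
  X=2: 0.52223, 0.35883
  X=3: 0.49352, 0.31468
Sum of the 8 terms: H(X,Y) = 2.48471 bits

Marginal of Y (column sums):
  P(Y=0) = 0.011 + 0.171 + 0.304 + 0.239 = 0.725
  P(Y=1) = 0.004 + 0.065 + 0.115 + 0.091 = 0.275
H(Y) = -[0.725·log₂(0.725) + 0.275·log₂(0.275)]
  = 0.33636 + 0.51219 = 0.84855 bits

H(X|Y) = H(X,Y) - H(Y) = 2.48471 - 0.84855 = 1.6362 bits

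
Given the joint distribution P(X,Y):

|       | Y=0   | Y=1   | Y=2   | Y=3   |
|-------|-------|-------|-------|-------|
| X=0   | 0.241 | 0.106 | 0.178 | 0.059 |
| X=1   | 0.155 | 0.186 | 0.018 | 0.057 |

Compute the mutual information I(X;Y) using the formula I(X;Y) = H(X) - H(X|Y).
0.1184 bits

I(X;Y) = H(X) - H(X|Y)

Marginal of X (row sums):
  P(X=0) = 0.241 + 0.106 + 0.178 + 0.059 = 0.584
  P(X=1) = 0.155 + 0.186 + 0.018 + 0.057 = 0.416
H(X) = -[0.584·log₂(0.584) + 0.416·log₂(0.416)]
  = 0.45316 + 0.52638 = 0.9795 bits

Marginal of Y (column sums):
  P(Y=0) = 0.241 + 0.155 = 0.396
  P(Y=1) = 0.106 + 0.186 = 0.292
  P(Y=2) = 0.178 + 0.018 = 0.196
  P(Y=3) = 0.059 + 0.057 = 0.116
H(X|Y) = Σ_y P(y)·H(X|Y=y):
  Y=0: P(Y=0) = 0.396, P(X|Y=0) = (241/396, 155/396) → H(X|Y=0) = 0.96571
  Y=1: P(Y=1) = 0.292, P(X|Y=1) = (53/146, 93/146) → H(X|Y=1) = 0.94516
  Y=2: P(Y=2) = 0.196, P(X|Y=2) = (89/98, 9/98) → H(X|Y=2) = 0.44257
  Y=3: P(Y=3) = 0.116, P(X|Y=3) = (59/116, 57/116) → H(X|Y=3) = 0.99979
H(X|Y) = 0.396·0.96571 + 0.292·0.94516 + 0.196·0.44257 + 0.116·0.99979 = 0.8611 bits

I(X;Y) = H(X) - H(X|Y) = 0.9795 - 0.8611 = 0.1184 bits

Cross-check via I(X;Y) = H(X) + H(Y) - H(X,Y): computing H(Y) from the column sums and H(X,Y) from the 8 cells in the same way gives H(Y) = 1.8691 bits and H(X,Y) = 2.7302 bits, so
I(X;Y) = 0.9795 + 1.8691 - 2.7302 = 0.1184 bits ✓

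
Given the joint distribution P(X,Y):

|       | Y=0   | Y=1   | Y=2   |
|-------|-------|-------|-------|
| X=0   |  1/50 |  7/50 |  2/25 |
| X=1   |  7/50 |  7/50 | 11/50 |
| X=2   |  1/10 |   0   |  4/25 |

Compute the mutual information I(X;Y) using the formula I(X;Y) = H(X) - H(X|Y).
0.2028 bits

I(X;Y) = H(X) - H(X|Y)

Marginal of X (row sums):
  P(X=0) = 1/50 + 7/50 + 2/25 = 6/25
  P(X=1) = 7/50 + 7/50 + 11/50 = 1/2
  P(X=2) = 1/10 + 0 + 4/25 = 13/50
H(X) = -[(6/25)·log₂(6/25) + (1/2)·log₂(1/2) + (13/50)·log₂(13/50)]
  = 0.49413 + 0.50000 + 0.50529 = 1.49942 bits

Marginal of Y (column sums):
  P(Y=0) = 1/50 + 7/50 + 1/10 = 13/50
  P(Y=1) = 7/50 + 7/50 + 0 = 7/25
  P(Y=2) = 2/25 + 11/50 + 4/25 = 23/50
H(X|Y) = Σ_y P(y)·H(X|Y=y):
  Y=0: P(Y=0) = 13/50, P(X|Y=0) = (1/13, 7/13, 5/13) → H(X|Y=0) = 1.29574
  Y=1: P(Y=1) = 7/25, P(X|Y=1) = (1/2, 1/2, 0) → H(X|Y=1) = 1.00000
  Y=2: P(Y=2) = 23/50, P(X|Y=2) = (4/23, 11/23, 8/23) → H(X|Y=2) = 1.47775
H(X|Y) = (13/50)·1.29574 + (7/25)·1.00000 + (23/50)·1.47775 = 1.29666 bits

I(X;Y) = H(X) - H(X|Y) = 1.49942 - 1.29666 = 0.2028 bits

Cross-check via I(X;Y) = H(X) + H(Y) - H(X,Y): computing H(Y) from the column sums and H(X,Y) from the 9 cells in the same way gives H(Y) = 1.53484 bits and H(X,Y) = 2.83150 bits, so
I(X;Y) = 1.49942 + 1.53484 - 2.83150 = 0.2028 bits ✓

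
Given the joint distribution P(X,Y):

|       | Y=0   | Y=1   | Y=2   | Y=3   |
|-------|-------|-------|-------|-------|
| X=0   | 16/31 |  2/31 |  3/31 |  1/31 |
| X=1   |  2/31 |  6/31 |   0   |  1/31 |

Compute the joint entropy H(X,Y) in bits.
2.1069 bits

H(X,Y) = -Σ_{x,y} P(x,y) log₂ P(x,y). Per-cell terms -P(x,y)·log₂P(x,y):
  X=0: 0.49249, 0.25511, 0.32605, 0.15981
  X=1: 0.25511, 0.45856, 0.00000, 0.15981
  (cells with P = 0 contribute 0)
Sum of the 8 terms: H(X,Y) = 2.1069 bits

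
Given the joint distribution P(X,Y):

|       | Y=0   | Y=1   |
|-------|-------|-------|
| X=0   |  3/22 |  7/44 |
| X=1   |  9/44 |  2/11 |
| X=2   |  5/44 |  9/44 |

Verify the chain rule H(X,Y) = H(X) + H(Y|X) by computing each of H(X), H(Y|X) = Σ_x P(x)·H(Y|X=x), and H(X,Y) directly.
H(X) = 1.5754 bits, H(Y|X) = 0.9788 bits, H(X,Y) = 2.5542 bits

Marginal of X (row sums):
  P(X=0) = 3/22 + 7/44 = 13/44
  P(X=1) = 9/44 + 2/11 = 17/44
  P(X=2) = 5/44 + 9/44 = 7/22
H(X) = -[(13/44)·log₂(13/44) + (17/44)·log₂(17/44) + (7/22)·log₂(7/22)]
  = 0.51970 + 0.53008 + 0.52566 = 1.5754 bits

H(Y|X) = Σ_x P(x)·H(Y|X=x):
  X=0: P(X=0) = 13/44, P(Y|X=0) = (6/13, 7/13) → H(Y|X=0) = 0.99573
  X=1: P(X=1) = 17/44, P(Y|X=1) = (9/17, 8/17) → H(Y|X=1) = 0.99750
  X=2: P(X=2) = 7/22, P(Y|X=2) = (5/14, 9/14) → H(Y|X=2) = 0.94029
H(Y|X) = (13/44)·0.99573 + (17/44)·0.99750 + (7/22)·0.94029 = 0.9788 bits

H(X,Y) = -Σ_{x,y} P(x,y) log₂ P(x,y). Per-cell terms -P(x,y)·log₂P(x,y):
  X=0: 0.39197, 0.42192
  X=1: 0.46831, 0.44717
  X=2: 0.35653, 0.46831
Sum of the 6 terms: H(X,Y) = 2.5542 bits

Chain rule check:
  H(X) + H(Y|X) = 1.5754 + 0.9788 = 2.5542 bits
  H(X,Y) = 2.5542 bits
✓ Chain rule verified.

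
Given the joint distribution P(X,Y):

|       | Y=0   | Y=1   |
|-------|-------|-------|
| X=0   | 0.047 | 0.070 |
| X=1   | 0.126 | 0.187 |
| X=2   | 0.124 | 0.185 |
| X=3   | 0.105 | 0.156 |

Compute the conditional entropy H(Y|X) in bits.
0.9721 bits

H(Y|X) = H(X,Y) - H(X)

H(X,Y) = -Σ_{x,y} P(x,y) log₂ P(x,y). Per-cell terms -P(x,y)·log₂P(x,y):
  X=0: 0.2073, 0.2686
  X=1: 0.3766, 0.4523
  X=2: 0.3734, 0.4504
  X=3: 0.3414, 0.4181
Sum of the 8 terms: H(X,Y) = 2.8881 bits

Marginal of X (row sums):
  P(X=0) = 0.047 + 0.070 = 0.117
  P(X=1) = 0.126 + 0.187 = 0.313
  P(X=2) = 0.124 + 0.185 = 0.309
  P(X=3) = 0.105 + 0.156 = 0.261
H(X) = -[0.117·log₂(0.117) + 0.313·log₂(0.313) + 0.309·log₂(0.309) + 0.261·log₂(0.261)]
  = 0.3622 + 0.5245 + 0.5235 + 0.5058 = 1.9160 bits

H(Y|X) = H(X,Y) - H(X) = 2.8881 - 1.9160 = 0.9721 bits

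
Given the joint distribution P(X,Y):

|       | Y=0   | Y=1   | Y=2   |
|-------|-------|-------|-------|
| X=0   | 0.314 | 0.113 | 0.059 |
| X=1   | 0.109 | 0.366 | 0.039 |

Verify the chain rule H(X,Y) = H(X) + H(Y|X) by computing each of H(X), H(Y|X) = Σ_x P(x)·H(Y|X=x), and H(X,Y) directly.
H(X) = 0.9994 bits, H(Y|X) = 1.1835 bits, H(X,Y) = 2.1829 bits

Marginal of X (row sums):
  P(X=0) = 0.314 + 0.113 + 0.059 = 0.486
  P(X=1) = 0.109 + 0.366 + 0.039 = 0.514
H(X) = -[0.486·log₂(0.486) + 0.514·log₂(0.514)]
  = 0.50591 + 0.49352 = 0.9994 bits

H(Y|X) = Σ_x P(x)·H(Y|X=x):
  X=0: P(X=0) = 0.486, P(Y|X=0) = (157/243, 113/486, 59/486) → H(Y|X=0) = 1.26583
  X=1: P(X=1) = 0.514, P(Y|X=1) = (109/514, 183/257, 39/514) → H(Y|X=1) = 1.10561
H(Y|X) = 0.486·1.26583 + 0.514·1.10561 = 1.1835 bits

H(X,Y) = -Σ_{x,y} P(x,y) log₂ P(x,y). Per-cell terms -P(x,y)·log₂P(x,y):
  X=0: 0.52475, 0.35545, 0.24091
  X=1: 0.34854, 0.53073, 0.18253
Sum of the 6 terms: H(X,Y) = 2.1829 bits

Chain rule check:
  H(X) + H(Y|X) = 0.9994 + 1.1835 = 2.1829 bits
  H(X,Y) = 2.1829 bits
✓ Chain rule verified.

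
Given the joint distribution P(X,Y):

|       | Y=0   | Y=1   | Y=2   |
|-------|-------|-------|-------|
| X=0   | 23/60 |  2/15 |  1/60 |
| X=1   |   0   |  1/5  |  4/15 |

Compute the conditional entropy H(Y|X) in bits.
0.9924 bits

H(Y|X) = H(X,Y) - H(X)

H(X,Y) = -Σ_{x,y} P(x,y) log₂ P(x,y). Per-cell terms -P(x,y)·log₂P(x,y):
  X=0: 0.5303, 0.3876, 0.0984
  X=1: 0.0000, 0.4644, 0.5085
  (cells with P = 0 contribute 0)
Sum of the 6 terms: H(X,Y) = 1.9892 bits

Marginal of X (row sums):
  P(X=0) = 23/60 + 2/15 + 1/60 = 8/15
  P(X=1) = 0 + 1/5 + 4/15 = 7/15
H(X) = -[(8/15)·log₂(8/15) + (7/15)·log₂(7/15)]
  = 0.4837 + 0.5131 = 0.9968 bits

H(Y|X) = H(X,Y) - H(X) = 1.9892 - 0.9968 = 0.9924 bits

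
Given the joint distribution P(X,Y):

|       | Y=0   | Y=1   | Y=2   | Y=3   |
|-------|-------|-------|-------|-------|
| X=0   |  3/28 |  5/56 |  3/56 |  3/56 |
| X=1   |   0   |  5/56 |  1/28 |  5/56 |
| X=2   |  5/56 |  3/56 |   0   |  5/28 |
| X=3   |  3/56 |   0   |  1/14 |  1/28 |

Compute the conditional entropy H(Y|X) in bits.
1.6055 bits

H(Y|X) = H(X,Y) - H(X)

H(X,Y) = -Σ_{x,y} P(x,y) log₂ P(x,y). Per-cell terms -P(x,y)·log₂P(x,y):
  X=0: 0.34526, 0.31120, 0.22620, 0.22620
  X=1: 0.00000, 0.31120, 0.17169, 0.31120
  X=2: 0.31120, 0.22620, 0.00000, 0.44383
  X=3: 0.22620, 0.00000, 0.27195, 0.17169
  (cells with P = 0 contribute 0)
Sum of the 16 terms: H(X,Y) = 3.5540 bits

Marginal of X (row sums):
  P(X=0) = 3/28 + 5/56 + 3/56 + 3/56 = 17/56
  P(X=1) = 0 + 5/56 + 1/28 + 5/56 = 3/14
  P(X=2) = 5/56 + 3/56 + 0 + 5/28 = 9/28
  P(X=3) = 3/56 + 0 + 1/14 + 1/28 = 9/56
H(X) = -[(17/56)·log₂(17/56) + (3/14)·log₂(3/14) + (9/28)·log₂(9/28) + (9/56)·log₂(9/56)]
  = 0.52211 + 0.47623 + 0.52632 + 0.42387 = 1.9485 bits

H(Y|X) = H(X,Y) - H(X) = 3.5540 - 1.9485 = 1.6055 bits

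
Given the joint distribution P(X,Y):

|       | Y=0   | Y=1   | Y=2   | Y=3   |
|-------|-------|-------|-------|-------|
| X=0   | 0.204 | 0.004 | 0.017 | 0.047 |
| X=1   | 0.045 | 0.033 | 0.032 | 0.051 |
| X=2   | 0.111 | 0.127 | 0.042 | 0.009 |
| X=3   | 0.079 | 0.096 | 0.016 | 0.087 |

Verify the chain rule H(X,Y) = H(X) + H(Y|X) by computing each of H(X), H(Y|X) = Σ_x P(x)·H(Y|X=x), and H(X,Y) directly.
H(X) = 1.9661 bits, H(Y|X) = 1.5816 bits, H(X,Y) = 3.5477 bits

Marginal of X (row sums):
  P(X=0) = 0.204 + 0.004 + 0.017 + 0.047 = 0.272
  P(X=1) = 0.045 + 0.033 + 0.032 + 0.051 = 0.161
  P(X=2) = 0.111 + 0.127 + 0.042 + 0.009 = 0.289
  P(X=3) = 0.079 + 0.096 + 0.016 + 0.087 = 0.278
H(X) = -[0.272·log₂(0.272) + 0.161·log₂(0.161) + 0.289·log₂(0.289) + 0.278·log₂(0.278)]
  = 0.51090 + 0.42421 + 0.51756 + 0.51342 = 1.9661 bits

H(Y|X) = Σ_x P(x)·H(Y|X=x):
  X=0: P(X=0) = 0.272, P(Y|X=0) = (3/4, 1/68, 1/16, 47/272) → H(Y|X=0) = 1.08847
  X=1: P(X=1) = 0.161, P(Y|X=1) = (45/161, 33/161, 32/161, 51/161) → H(Y|X=1) = 1.97134
  X=2: P(X=2) = 0.289, P(Y|X=2) = (111/289, 127/289, 42/289, 9/289) → H(Y|X=2) = 1.61178
  X=3: P(X=3) = 0.278, P(Y|X=3) = (79/278, 48/139, 8/139, 87/278) → H(Y|X=3) = 1.80710
H(Y|X) = 0.272·1.08847 + 0.161·1.97134 + 0.289·1.61178 + 0.278·1.80710 = 1.5816 bits

H(X,Y) = -Σ_{x,y} P(x,y) log₂ P(x,y). Per-cell terms -P(x,y)·log₂P(x,y):
  X=0: 0.46785, 0.03186, 0.09993, 0.20733
  X=1: 0.20133, 0.16241, 0.15891, 0.21896
  X=2: 0.35202, 0.37809, 0.19209, 0.06116
  X=3: 0.28930, 0.32456, 0.09545, 0.30649
Sum of the 16 terms: H(X,Y) = 3.5477 bits

Chain rule check:
  H(X) + H(Y|X) = 1.9661 + 1.5816 = 3.5477 bits
  H(X,Y) = 3.5477 bits
✓ Chain rule verified.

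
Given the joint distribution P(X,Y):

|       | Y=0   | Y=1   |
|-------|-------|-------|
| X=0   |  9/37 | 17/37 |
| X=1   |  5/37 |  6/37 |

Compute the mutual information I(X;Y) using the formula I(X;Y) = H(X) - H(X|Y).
0.0074 bits

I(X;Y) = H(X) - H(X|Y)

Marginal of X (row sums):
  P(X=0) = 9/37 + 17/37 = 26/37
  P(X=1) = 5/37 + 6/37 = 11/37
H(X) = -[(26/37)·log₂(26/37) + (11/37)·log₂(11/37)]
  = 0.357685 + 0.520277 = 0.87796 bits

Marginal of Y (column sums):
  P(Y=0) = 9/37 + 5/37 = 14/37
  P(Y=1) = 17/37 + 6/37 = 23/37
H(X|Y) = Σ_y P(y)·H(X|Y=y):
  Y=0: P(Y=0) = 14/37, P(X|Y=0) = (9/14, 5/14) → H(X|Y=0) = 0.940286
  Y=1: P(Y=1) = 23/37, P(X|Y=1) = (17/23, 6/23) → H(X|Y=1) = 0.828056
H(X|Y) = (14/37)·0.940286 + (23/37)·0.828056 = 0.87052 bits

I(X;Y) = H(X) - H(X|Y) = 0.87796 - 0.87052 = 0.0074 bits

Cross-check via I(X;Y) = H(X) + H(Y) - H(X,Y): computing H(Y) from the column sums and H(X,Y) from the 4 cells in the same way gives H(Y) = 0.95689 bits and H(X,Y) = 1.82741 bits, so
I(X;Y) = 0.87796 + 0.95689 - 1.82741 = 0.0074 bits ✓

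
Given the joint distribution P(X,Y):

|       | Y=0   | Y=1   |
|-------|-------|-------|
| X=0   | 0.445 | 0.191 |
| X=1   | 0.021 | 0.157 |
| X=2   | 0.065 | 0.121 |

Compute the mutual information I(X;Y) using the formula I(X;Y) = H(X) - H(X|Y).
0.1696 bits

I(X;Y) = H(X) - H(X|Y)

Marginal of X (row sums):
  P(X=0) = 0.445 + 0.191 = 0.636
  P(X=1) = 0.021 + 0.157 = 0.178
  P(X=2) = 0.065 + 0.121 = 0.186
H(X) = -[0.636·log₂(0.636) + 0.178·log₂(0.178) + 0.186·log₂(0.186)]
  = 0.4152 + 0.4432 + 0.4514 = 1.3098 bits

Marginal of Y (column sums):
  P(Y=0) = 0.445 + 0.021 + 0.065 = 0.531
  P(Y=1) = 0.191 + 0.157 + 0.121 = 0.469
H(X|Y) = Σ_y P(y)·H(X|Y=y):
  Y=0: P(Y=0) = 0.531, P(X|Y=0) = (445/531, 7/177, 65/531) → H(X|Y=0) = 0.7689
  Y=1: P(Y=1) = 0.469, P(X|Y=1) = (191/469, 157/469, 121/469) → H(X|Y=1) = 1.5606
H(X|Y) = 0.531·0.7689 + 0.469·1.5606 = 1.1402 bits

I(X;Y) = H(X) - H(X|Y) = 1.3098 - 1.1402 = 0.1696 bits

Cross-check via I(X;Y) = H(X) + H(Y) - H(X,Y): computing H(Y) from the column sums and H(X,Y) from the 6 cells in the same way gives H(Y) = 0.9972 bits and H(X,Y) = 2.1374 bits, so
I(X;Y) = 1.3098 + 0.9972 - 2.1374 = 0.1696 bits ✓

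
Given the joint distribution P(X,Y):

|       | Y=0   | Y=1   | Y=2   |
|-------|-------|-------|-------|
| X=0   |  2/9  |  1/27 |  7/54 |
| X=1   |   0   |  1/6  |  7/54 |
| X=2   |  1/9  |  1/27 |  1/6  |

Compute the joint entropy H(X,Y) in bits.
2.8125 bits

H(X,Y) = -Σ_{x,y} P(x,y) log₂ P(x,y). Per-cell terms -P(x,y)·log₂P(x,y):
  X=0: 0.48221, 0.17611, 0.38209
  X=1: 0.00000, 0.43083, 0.38209
  X=2: 0.35221, 0.17611, 0.43083
  (cells with P = 0 contribute 0)
Sum of the 9 terms: H(X,Y) = 2.8125 bits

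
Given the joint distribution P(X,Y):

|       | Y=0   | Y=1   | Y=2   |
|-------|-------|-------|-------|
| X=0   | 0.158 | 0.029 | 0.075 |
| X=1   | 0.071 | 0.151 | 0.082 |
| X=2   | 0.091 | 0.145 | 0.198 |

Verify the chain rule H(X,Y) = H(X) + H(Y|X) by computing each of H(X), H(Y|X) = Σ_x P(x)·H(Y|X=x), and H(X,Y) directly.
H(X) = 1.5511 bits, H(Y|X) = 1.4577 bits, H(X,Y) = 3.0089 bits

Marginal of X (row sums):
  P(X=0) = 0.158 + 0.029 + 0.075 = 0.262
  P(X=1) = 0.071 + 0.151 + 0.082 = 0.304
  P(X=2) = 0.091 + 0.145 + 0.198 = 0.434
H(X) = -[0.262·log₂(0.262) + 0.304·log₂(0.304) + 0.434·log₂(0.434)]
  = 0.5063 + 0.5222 + 0.5226 = 1.5511 bits

H(Y|X) = Σ_x P(x)·H(Y|X=x):
  X=0: P(X=0) = 0.262, P(Y|X=0) = (79/131, 29/262, 75/262) → H(Y|X=0) = 1.3081
  X=1: P(X=1) = 0.304, P(Y|X=1) = (71/304, 151/304, 41/152) → H(Y|X=1) = 1.5014
  X=2: P(X=2) = 0.434, P(Y|X=2) = (13/62, 145/434, 99/217) → H(Y|X=2) = 1.5175
H(Y|X) = 0.262·1.3081 + 0.304·1.5014 + 0.434·1.5175 = 1.4577 bits

H(X,Y) = -Σ_{x,y} P(x,y) log₂ P(x,y). Per-cell terms -P(x,y)·log₂P(x,y):
  X=0: 0.4206, 0.1481, 0.2803
  X=1: 0.2709, 0.4118, 0.2959
  X=2: 0.3147, 0.4040, 0.4626
Sum of the 9 terms: H(X,Y) = 3.0089 bits

Chain rule check:
  H(X) + H(Y|X) = 1.5511 + 1.4577 = 3.0088 bits
  H(X,Y) = 3.0089 bits
✓ Chain rule verified (Δ = 0.0001 is 4-dp rounding noise: each of the three values was rounded independently).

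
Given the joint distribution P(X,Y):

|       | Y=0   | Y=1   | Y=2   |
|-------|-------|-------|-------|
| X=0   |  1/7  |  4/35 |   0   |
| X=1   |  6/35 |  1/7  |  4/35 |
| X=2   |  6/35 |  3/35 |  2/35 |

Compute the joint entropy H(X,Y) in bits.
2.9295 bits

H(X,Y) = -Σ_{x,y} P(x,y) log₂ P(x,y). Per-cell terms -P(x,y)·log₂P(x,y):
  X=0: 0.40105, 0.35763, 0.00000
  X=1: 0.43617, 0.40105, 0.35763
  X=2: 0.43617, 0.30380, 0.23596
  (cells with P = 0 contribute 0)
Sum of the 9 terms: H(X,Y) = 2.9295 bits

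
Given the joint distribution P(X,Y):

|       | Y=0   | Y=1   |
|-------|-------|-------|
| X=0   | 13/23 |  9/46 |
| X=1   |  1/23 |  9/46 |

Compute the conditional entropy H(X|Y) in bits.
0.6173 bits

H(X|Y) = H(X,Y) - H(Y)

H(X,Y) = -Σ_{x,y} P(x,y) log₂ P(x,y). Per-cell terms -P(x,y)·log₂P(x,y):
  X=0: 0.46524, 0.46049
  X=1: 0.19668, 0.46049
Sum of the 4 terms: H(X,Y) = 1.5829 bits

Marginal of Y (column sums):
  P(Y=0) = 13/23 + 1/23 = 14/23
  P(Y=1) = 9/46 + 9/46 = 9/23
H(Y) = -[(14/23)·log₂(14/23) + (9/23)·log₂(9/23)]
  = 0.43595 + 0.52968 = 0.9656 bits

H(X|Y) = H(X,Y) - H(Y) = 1.5829 - 0.9656 = 0.6173 bits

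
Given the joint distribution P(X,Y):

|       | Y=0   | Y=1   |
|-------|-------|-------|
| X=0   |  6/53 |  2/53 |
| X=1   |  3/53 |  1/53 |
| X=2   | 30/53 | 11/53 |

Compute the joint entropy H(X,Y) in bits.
1.8124 bits

H(X,Y) = -Σ_{x,y} P(x,y) log₂ P(x,y). Per-cell terms -P(x,y)·log₂P(x,y):
  X=0: 0.355807, 0.178412
  X=1: 0.234507, 0.108074
  X=2: 0.464734, 0.470818
Sum of the 6 terms: H(X,Y) = 1.8124 bits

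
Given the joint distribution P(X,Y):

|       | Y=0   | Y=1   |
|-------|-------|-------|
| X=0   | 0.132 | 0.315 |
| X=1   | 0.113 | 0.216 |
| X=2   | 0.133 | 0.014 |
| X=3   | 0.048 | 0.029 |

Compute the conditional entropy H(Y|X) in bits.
0.8370 bits

H(Y|X) = H(X,Y) - H(X)

H(X,Y) = -Σ_{x,y} P(x,y) log₂ P(x,y). Per-cell terms -P(x,y)·log₂P(x,y):
  X=0: 0.38562, 0.52497
  X=1: 0.35545, 0.47755
  X=2: 0.38710, 0.08622
  X=3: 0.21028, 0.14813
Sum of the 8 terms: H(X,Y) = 2.57532 bits

Marginal of X (row sums):
  P(X=0) = 0.132 + 0.315 = 0.447
  P(X=1) = 0.113 + 0.216 = 0.329
  P(X=2) = 0.133 + 0.014 = 0.147
  P(X=3) = 0.048 + 0.029 = 0.077
H(X) = -[0.447·log₂(0.447) + 0.329·log₂(0.329) + 0.147·log₂(0.147) + 0.077·log₂(0.077)]
  = 0.51926 + 0.52766 + 0.40662 + 0.28482 = 1.73836 bits

H(Y|X) = H(X,Y) - H(X) = 2.57532 - 1.73836 = 0.8370 bits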